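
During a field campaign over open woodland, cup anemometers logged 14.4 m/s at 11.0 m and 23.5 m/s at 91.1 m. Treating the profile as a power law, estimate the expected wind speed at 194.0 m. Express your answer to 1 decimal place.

28.0 m/s

First find α: α = ln(V₂/V₁)/ln(z₂/z₁) = ln(23.5/14.4)/ln(91.1/11.0) = 0.48977/2.11406 = 0.2317
Extrapolate from 91.1 m to 194.0 m: V₃ = 23.5 × (194.0/91.1)^0.2317 = 23.5 × 1.1914 = 27.9977 m/s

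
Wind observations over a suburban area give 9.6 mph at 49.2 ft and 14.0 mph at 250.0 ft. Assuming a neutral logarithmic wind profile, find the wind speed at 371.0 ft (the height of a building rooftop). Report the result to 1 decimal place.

15.1 mph

Log law: V ∝ ln(z/z₀). From the pair, with r = V₁/V₂ = 0.68571,
ln z₀ = (ln z₁ − r·ln z₂)/(1 − r) = (3.8959 − 0.68571×5.5215)/0.31429 = 0.3492 → z₀ = 1.418 ft
V₃ = V₁ · ln(z₃/z₀)/ln(z₁/z₀) = 9.6 × 5.5670/3.5467 = 15.0685 mph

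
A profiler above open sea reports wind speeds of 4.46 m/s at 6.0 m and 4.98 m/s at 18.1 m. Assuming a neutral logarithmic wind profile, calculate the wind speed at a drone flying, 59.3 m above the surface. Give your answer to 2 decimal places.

Log law: V ∝ ln(z/z₀). From the pair, with r = V₁/V₂ = 0.89558,
ln z₀ = (ln z₁ − r·ln z₂)/(1 − r) = (1.7918 − 0.89558×2.8959)/0.10442 = -7.6785 → z₀ = 0.0004627 m
V₃ = V₁ · ln(z₃/z₀)/ln(z₁/z₀) = 4.46 × 11.7611/9.4702 = 5.5389 m/s

5.54 m/s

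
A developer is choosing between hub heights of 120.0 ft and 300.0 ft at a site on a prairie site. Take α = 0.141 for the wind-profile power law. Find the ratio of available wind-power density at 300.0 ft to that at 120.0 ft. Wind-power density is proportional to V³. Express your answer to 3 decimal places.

1.473

Speed ratio: V_B/V_A = (z_B/z_A)^α = (300.0/120.0)^0.141 = (2.5000)^0.141 = 1.13791
Power-density ratio: P_B/P_A = (V_B/V_A)³ = (1.13791)³ = 1.47343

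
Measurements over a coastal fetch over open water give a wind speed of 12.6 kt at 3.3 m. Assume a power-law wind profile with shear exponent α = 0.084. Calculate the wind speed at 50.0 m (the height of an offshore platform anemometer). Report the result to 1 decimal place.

15.8 kt

Power-law profile: V₂ = V₁ · (z₂/z₁)^α
V₂ = 12.6 × (50.0/3.3)^0.084 = 12.6 × (15.1515)^0.084
    = 12.6 × 1.2565 = 15.8317 kt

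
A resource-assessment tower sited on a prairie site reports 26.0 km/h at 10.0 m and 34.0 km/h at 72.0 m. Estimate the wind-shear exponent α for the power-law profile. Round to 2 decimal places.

α ≈ 0.14

Power law: V₂/V₁ = (z₂/z₁)^α ⇒ α = ln(V₂/V₁) / ln(z₂/z₁)
α = ln(34.0/26.0) / ln(72.0/10.0) = ln(1.3077) / ln(7.2000)
  = 0.26826 / 1.97408 = 0.13589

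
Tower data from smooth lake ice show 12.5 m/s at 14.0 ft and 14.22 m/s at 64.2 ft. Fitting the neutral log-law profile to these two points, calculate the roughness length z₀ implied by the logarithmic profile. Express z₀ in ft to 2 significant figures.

Log law: V(z) ∝ ln(z/z₀). With r = V₁/V₂ = 12.5/14.22 = 0.87904,
r · ln(z₂/z₀) = ln(z₁/z₀) ⇒ ln z₀ = (ln z₁ − r·ln z₂)/(1 − r)
ln z₀ = (2.63906 − 0.87904×4.16200) / 0.12096 = -8.4289
z₀ = exp(-8.4289) = 0.0002185 ft

z₀ ≈ 0.00022 ft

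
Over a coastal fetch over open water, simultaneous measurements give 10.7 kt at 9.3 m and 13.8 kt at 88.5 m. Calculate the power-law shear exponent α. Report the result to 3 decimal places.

α ≈ 0.113

Power law: V₂/V₁ = (z₂/z₁)^α ⇒ α = ln(V₂/V₁) / ln(z₂/z₁)
α = ln(13.8/10.7) / ln(88.5/9.3) = ln(1.2897) / ln(9.5161)
  = 0.25442 / 2.25299 = 0.11293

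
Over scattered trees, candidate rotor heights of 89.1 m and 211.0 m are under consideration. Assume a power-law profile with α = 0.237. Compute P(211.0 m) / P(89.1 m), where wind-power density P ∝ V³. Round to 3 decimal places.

1.846

Speed ratio: V_B/V_A = (z_B/z_A)^α = (211.0/89.1)^0.237 = (2.3681)^0.237 = 1.22669
Power-density ratio: P_B/P_A = (V_B/V_A)³ = (1.22669)³ = 1.84587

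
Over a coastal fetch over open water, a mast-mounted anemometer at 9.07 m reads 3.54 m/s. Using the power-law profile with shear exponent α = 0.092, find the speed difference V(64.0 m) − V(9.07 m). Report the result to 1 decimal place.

0.7 m/s

Power law: V₂ = V₁ · (z₂/z₁)^α = 3.54 × (7.0562)^0.092 = 4.2371 m/s
ΔV = 4.2371 − 3.54 = 0.6971 m/s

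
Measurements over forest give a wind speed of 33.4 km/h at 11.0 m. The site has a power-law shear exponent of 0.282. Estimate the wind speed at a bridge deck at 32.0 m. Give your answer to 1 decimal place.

Power-law profile: V₂ = V₁ · (z₂/z₁)^α
V₂ = 33.4 × (32.0/11.0)^0.282 = 33.4 × (2.9091)^0.282
    = 33.4 × 1.3514 = 45.1363 km/h

45.1 km/h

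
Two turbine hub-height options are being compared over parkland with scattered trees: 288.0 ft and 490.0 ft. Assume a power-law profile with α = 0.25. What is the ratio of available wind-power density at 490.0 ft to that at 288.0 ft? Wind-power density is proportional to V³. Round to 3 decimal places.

1.490

Speed ratio: V_B/V_A = (z_B/z_A)^α = (490.0/288.0)^0.25 = (1.7014)^0.25 = 1.14209
Power-density ratio: P_B/P_A = (V_B/V_A)³ = (1.14209)³ = 1.48971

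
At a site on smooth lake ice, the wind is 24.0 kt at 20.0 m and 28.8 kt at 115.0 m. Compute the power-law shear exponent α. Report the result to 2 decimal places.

Power law: V₂/V₁ = (z₂/z₁)^α ⇒ α = ln(V₂/V₁) / ln(z₂/z₁)
α = ln(28.8/24.0) / ln(115.0/20.0) = ln(1.2000) / ln(5.7500)
  = 0.18232 / 1.74920 = 0.10423

α ≈ 0.10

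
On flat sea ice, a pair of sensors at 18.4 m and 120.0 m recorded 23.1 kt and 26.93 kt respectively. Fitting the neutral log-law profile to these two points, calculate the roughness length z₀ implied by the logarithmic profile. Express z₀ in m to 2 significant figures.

Log law: V(z) ∝ ln(z/z₀). With r = V₁/V₂ = 23.1/26.93 = 0.85778,
r · ln(z₂/z₀) = ln(z₁/z₀) ⇒ ln z₀ = (ln z₁ − r·ln z₂)/(1 − r)
ln z₀ = (2.91235 − 0.85778×4.78749) / 0.14222 = -8.3972
z₀ = exp(-8.3972) = 0.0002255 m

z₀ ≈ 0.00023 m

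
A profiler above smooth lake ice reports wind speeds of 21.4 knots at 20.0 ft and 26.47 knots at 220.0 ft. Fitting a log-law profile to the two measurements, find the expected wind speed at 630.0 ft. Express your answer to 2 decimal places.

28.69 knots

Log law: V ∝ ln(z/z₀). From the pair, with r = V₁/V₂ = 0.80846,
ln z₀ = (ln z₁ − r·ln z₂)/(1 − r) = (2.9957 − 0.80846×5.3936)/0.19154 = -7.1256 → z₀ = 0.0008043 ft
V₃ = V₁ · ln(z₃/z₀)/ln(z₁/z₀) = 21.4 × 13.5713/10.1213 = 28.6945 knots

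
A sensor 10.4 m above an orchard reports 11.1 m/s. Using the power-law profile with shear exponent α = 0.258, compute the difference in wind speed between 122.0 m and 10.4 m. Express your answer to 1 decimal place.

Power law: V₂ = V₁ · (z₂/z₁)^α = 11.1 × (11.7308)^0.258 = 20.9512 m/s
ΔV = 20.9512 − 11.1 = 9.8512 m/s

9.9 m/s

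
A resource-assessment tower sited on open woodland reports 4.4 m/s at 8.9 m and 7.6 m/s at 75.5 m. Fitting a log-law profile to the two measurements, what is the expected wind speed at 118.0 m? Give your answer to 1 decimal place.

Log law: V ∝ ln(z/z₀). From the pair, with r = V₁/V₂ = 0.57895,
ln z₀ = (ln z₁ − r·ln z₂)/(1 − r) = (2.1861 − 0.57895×4.3241)/0.42105 = -0.7538 → z₀ = 0.4706 m
V₃ = V₁ · ln(z₃/z₀)/ln(z₁/z₀) = 4.4 × 5.5245/2.9399 = 8.2683 m/s

8.3 m/s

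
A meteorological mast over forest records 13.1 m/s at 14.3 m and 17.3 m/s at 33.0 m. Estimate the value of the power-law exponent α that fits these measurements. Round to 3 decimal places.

Power law: V₂/V₁ = (z₂/z₁)^α ⇒ α = ln(V₂/V₁) / ln(z₂/z₁)
α = ln(17.3/13.1) / ln(33.0/14.3) = ln(1.3206) / ln(2.3077)
  = 0.27809 / 0.83625 = 0.33255

α ≈ 0.333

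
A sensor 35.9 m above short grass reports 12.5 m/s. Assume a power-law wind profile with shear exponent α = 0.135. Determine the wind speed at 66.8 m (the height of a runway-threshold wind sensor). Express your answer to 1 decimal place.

Power-law profile: V₂ = V₁ · (z₂/z₁)^α
V₂ = 12.5 × (66.8/35.9)^0.135 = 12.5 × (1.8607)^0.135
    = 12.5 × 1.0874 = 13.5931 m/s

13.6 m/s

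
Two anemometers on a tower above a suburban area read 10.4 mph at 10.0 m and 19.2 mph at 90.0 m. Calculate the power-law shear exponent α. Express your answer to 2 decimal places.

Power law: V₂/V₁ = (z₂/z₁)^α ⇒ α = ln(V₂/V₁) / ln(z₂/z₁)
α = ln(19.2/10.4) / ln(90.0/10.0) = ln(1.8462) / ln(9.0000)
  = 0.61310 / 2.19722 = 0.27904

α ≈ 0.28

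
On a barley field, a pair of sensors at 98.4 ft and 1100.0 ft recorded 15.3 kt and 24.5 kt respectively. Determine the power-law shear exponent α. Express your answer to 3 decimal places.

Power law: V₂/V₁ = (z₂/z₁)^α ⇒ α = ln(V₂/V₁) / ln(z₂/z₁)
α = ln(24.5/15.3) / ln(1100.0/98.4) = ln(1.6013) / ln(11.1789)
  = 0.47082 / 2.41402 = 0.19504

α ≈ 0.195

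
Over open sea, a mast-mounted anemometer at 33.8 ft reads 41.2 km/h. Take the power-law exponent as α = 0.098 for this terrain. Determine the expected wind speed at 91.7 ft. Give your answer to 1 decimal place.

Power-law profile: V₂ = V₁ · (z₂/z₁)^α
V₂ = 41.2 × (91.7/33.8)^0.098 = 41.2 × (2.7130)^0.098
    = 41.2 × 1.1028 = 45.4334 km/h

45.4 km/h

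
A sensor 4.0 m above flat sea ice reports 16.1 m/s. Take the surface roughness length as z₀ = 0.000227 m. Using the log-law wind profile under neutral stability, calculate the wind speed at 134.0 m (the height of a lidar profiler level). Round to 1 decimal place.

21.9 m/s

Log law: V(z) ∝ ln(z/z₀), so V₂/V₁ = ln(z₂/z₀) / ln(z₁/z₀).
ln(134.0/0.000227) = 13.2884, ln(4.0/0.000227) = 9.7769
V₂ = 16.1 × 13.2884/9.7769 = 16.1 × 1.3592 = 21.8826 m/s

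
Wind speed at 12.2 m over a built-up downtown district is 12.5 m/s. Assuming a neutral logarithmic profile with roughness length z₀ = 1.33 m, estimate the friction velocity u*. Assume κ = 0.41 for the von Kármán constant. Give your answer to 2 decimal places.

Log law: V(z) = (u*/κ) · ln(z/z₀) ⇒ u* = κ · V / ln(z/z₀)
u* = 0.41 × 12.5 / ln(12.2/1.33) = 0.41 × 12.5 / 2.2163
   = 5.1250 / 2.2163 = 2.3125 m/s

u* ≈ 2.31 m/s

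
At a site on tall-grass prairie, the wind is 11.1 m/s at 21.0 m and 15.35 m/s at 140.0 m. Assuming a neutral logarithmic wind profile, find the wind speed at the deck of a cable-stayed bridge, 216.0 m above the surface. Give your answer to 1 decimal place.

Log law: V ∝ ln(z/z₀). From the pair, with r = V₁/V₂ = 0.72313,
ln z₀ = (ln z₁ − r·ln z₂)/(1 − r) = (3.0445 − 0.72313×4.9416)/0.27687 = -1.9103 → z₀ = 0.1480 m
V₃ = V₁ · ln(z₃/z₀)/ln(z₁/z₀) = 11.1 × 7.2856/4.9548 = 16.3214 m/s

16.3 m/s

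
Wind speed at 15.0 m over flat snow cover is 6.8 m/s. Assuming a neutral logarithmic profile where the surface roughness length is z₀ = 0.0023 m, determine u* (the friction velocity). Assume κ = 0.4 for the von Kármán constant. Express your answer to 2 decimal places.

u* ≈ 0.31 m/s

Log law: V(z) = (u*/κ) · ln(z/z₀) ⇒ u* = κ · V / ln(z/z₀)
u* = 0.4 × 6.8 / ln(15.0/0.0023) = 0.4 × 6.8 / 8.7829
   = 2.7200 / 8.7829 = 0.3097 m/s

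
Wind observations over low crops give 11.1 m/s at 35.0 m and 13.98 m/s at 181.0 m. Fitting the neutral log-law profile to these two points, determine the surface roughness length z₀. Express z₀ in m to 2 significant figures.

Log law: V(z) ∝ ln(z/z₀). With r = V₁/V₂ = 11.1/13.98 = 0.79399,
r · ln(z₂/z₀) = ln(z₁/z₀) ⇒ ln z₀ = (ln z₁ − r·ln z₂)/(1 − r)
ln z₀ = (3.55535 − 0.79399×5.19850) / 0.20601 = -2.7776
z₀ = exp(-2.7776) = 0.06219 m

z₀ ≈ 0.062 m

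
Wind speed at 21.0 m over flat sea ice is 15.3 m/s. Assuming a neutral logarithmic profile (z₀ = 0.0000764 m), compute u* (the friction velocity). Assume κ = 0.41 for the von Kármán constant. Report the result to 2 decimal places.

Log law: V(z) = (u*/κ) · ln(z/z₀) ⇒ u* = κ · V / ln(z/z₀)
u* = 0.41 × 15.3 / ln(21.0/0.0000764) = 0.41 × 15.3 / 12.5241
   = 6.2730 / 12.5241 = 0.5009 m/s

u* ≈ 0.50 m/s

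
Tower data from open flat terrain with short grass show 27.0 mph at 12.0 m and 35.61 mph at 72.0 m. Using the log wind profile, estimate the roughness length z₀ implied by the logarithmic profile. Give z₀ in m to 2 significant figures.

z₀ ≈ 0.044 m

Log law: V(z) ∝ ln(z/z₀). With r = V₁/V₂ = 27.0/35.61 = 0.75821,
r · ln(z₂/z₀) = ln(z₁/z₀) ⇒ ln z₀ = (ln z₁ − r·ln z₂)/(1 − r)
ln z₀ = (2.48491 − 0.75821×4.27667) / 0.24179 = -3.1339
z₀ = exp(-3.1339) = 0.04355 m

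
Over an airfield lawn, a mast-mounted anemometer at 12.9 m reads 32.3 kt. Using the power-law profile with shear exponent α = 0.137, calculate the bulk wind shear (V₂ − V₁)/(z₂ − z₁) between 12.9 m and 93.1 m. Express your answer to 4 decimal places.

0.1252 kt/m

Power law: V₂ = V₁ · (z₂/z₁)^α = 32.3 × (7.2171)^0.137 = 42.3446 kt
ΔV/Δz = (42.3446 − 32.3)/(93.1 − 12.9) = 10.0446/80.2000 = 0.12524 kt/m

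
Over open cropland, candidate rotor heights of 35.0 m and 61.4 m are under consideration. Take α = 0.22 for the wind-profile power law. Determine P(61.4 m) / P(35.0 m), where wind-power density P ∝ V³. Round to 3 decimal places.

1.449

Speed ratio: V_B/V_A = (z_B/z_A)^α = (61.4/35.0)^0.22 = (1.7543)^0.22 = 1.13162
Power-density ratio: P_B/P_A = (V_B/V_A)³ = (1.13162)³ = 1.44913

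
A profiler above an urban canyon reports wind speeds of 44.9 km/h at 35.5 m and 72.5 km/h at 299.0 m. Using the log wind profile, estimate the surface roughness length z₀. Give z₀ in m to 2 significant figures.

z₀ ≈ 1.1 m

Log law: V(z) ∝ ln(z/z₀). With r = V₁/V₂ = 44.9/72.5 = 0.61931,
r · ln(z₂/z₀) = ln(z₁/z₀) ⇒ ln z₀ = (ln z₁ − r·ln z₂)/(1 − r)
ln z₀ = (3.56953 − 0.61931×5.70044) / 0.38069 = 0.1029
z₀ = exp(0.1029) = 1.108 m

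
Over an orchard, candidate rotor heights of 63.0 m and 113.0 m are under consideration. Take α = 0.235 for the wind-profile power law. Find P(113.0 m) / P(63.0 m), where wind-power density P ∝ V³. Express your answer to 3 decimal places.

1.510

Speed ratio: V_B/V_A = (z_B/z_A)^α = (113.0/63.0)^0.235 = (1.7937)^0.235 = 1.14717
Power-density ratio: P_B/P_A = (V_B/V_A)³ = (1.14717)³ = 1.50968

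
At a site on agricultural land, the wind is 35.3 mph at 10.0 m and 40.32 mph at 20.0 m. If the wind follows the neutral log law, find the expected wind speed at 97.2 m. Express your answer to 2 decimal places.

Log law: V ∝ ln(z/z₀). From the pair, with r = V₁/V₂ = 0.87550,
ln z₀ = (ln z₁ − r·ln z₂)/(1 − r) = (2.3026 − 0.87550×2.9957)/0.12450 = -2.5715 → z₀ = 0.07642 m
V₃ = V₁ · ln(z₃/z₀)/ln(z₁/z₀) = 35.3 × 7.1483/4.8741 = 51.7704 mph

51.77 mph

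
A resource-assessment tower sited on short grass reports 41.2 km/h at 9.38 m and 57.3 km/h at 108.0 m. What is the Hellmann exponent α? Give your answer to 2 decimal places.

Power law: V₂/V₁ = (z₂/z₁)^α ⇒ α = ln(V₂/V₁) / ln(z₂/z₁)
α = ln(57.3/41.2) / ln(108.0/9.38) = ln(1.3908) / ln(11.5139)
  = 0.32986 / 2.44355 = 0.13499

α ≈ 0.13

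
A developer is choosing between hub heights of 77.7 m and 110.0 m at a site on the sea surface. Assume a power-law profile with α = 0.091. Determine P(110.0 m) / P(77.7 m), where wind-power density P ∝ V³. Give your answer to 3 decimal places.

1.100

Speed ratio: V_B/V_A = (z_B/z_A)^α = (110.0/77.7)^0.091 = (1.4157)^0.091 = 1.03214
Power-density ratio: P_B/P_A = (V_B/V_A)³ = (1.03214)³ = 1.09955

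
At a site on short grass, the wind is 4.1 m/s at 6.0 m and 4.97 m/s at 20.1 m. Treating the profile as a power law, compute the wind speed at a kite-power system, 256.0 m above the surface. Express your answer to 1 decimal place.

7.5 m/s

First find α: α = ln(V₂/V₁)/ln(z₂/z₁) = ln(4.97/4.1)/ln(20.1/6.0) = 0.19243/1.20896 = 0.1592
Extrapolate from 20.1 m to 256.0 m: V₃ = 4.97 × (256.0/20.1)^0.1592 = 4.97 × 1.4993 = 7.4516 m/s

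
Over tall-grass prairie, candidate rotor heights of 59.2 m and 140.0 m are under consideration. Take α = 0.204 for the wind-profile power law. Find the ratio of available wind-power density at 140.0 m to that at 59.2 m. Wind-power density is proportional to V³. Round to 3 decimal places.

Speed ratio: V_B/V_A = (z_B/z_A)^α = (140.0/59.2)^0.204 = (2.3649)^0.204 = 1.19195
Power-density ratio: P_B/P_A = (V_B/V_A)³ = (1.19195)³ = 1.69344

1.693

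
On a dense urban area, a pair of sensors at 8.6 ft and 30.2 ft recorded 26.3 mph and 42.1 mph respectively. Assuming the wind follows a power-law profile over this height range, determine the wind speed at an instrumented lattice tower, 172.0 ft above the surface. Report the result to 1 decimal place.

First find α: α = ln(V₂/V₁)/ln(z₂/z₁) = ln(42.1/26.3)/ln(30.2/8.6) = 0.47048/1.25608 = 0.3746
Extrapolate from 30.2 ft to 172.0 ft: V₃ = 42.1 × (172.0/30.2)^0.3746 = 42.1 × 1.9186 = 80.7739 mph

80.8 mph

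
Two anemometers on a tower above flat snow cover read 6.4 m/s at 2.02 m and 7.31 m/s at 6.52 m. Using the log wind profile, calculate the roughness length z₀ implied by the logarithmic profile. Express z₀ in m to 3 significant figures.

Log law: V(z) ∝ ln(z/z₀). With r = V₁/V₂ = 6.4/7.31 = 0.87551,
r · ln(z₂/z₀) = ln(z₁/z₀) ⇒ ln z₀ = (ln z₁ − r·ln z₂)/(1 − r)
ln z₀ = (0.70310 − 0.87551×1.87487) / 0.12449 = -7.5380
z₀ = exp(-7.5380) = 0.0005325 m

z₀ ≈ 0.000532 m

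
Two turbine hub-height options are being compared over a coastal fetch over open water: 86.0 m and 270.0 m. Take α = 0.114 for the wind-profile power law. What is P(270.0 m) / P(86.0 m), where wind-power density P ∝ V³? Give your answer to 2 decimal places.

1.48

Speed ratio: V_B/V_A = (z_B/z_A)^α = (270.0/86.0)^0.114 = (3.1395)^0.114 = 1.13931
Power-density ratio: P_B/P_A = (V_B/V_A)³ = (1.13931)³ = 1.47886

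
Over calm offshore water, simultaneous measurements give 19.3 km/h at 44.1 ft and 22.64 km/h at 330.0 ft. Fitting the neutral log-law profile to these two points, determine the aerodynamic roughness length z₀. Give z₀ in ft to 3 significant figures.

z₀ ≈ 0.000392 ft

Log law: V(z) ∝ ln(z/z₀). With r = V₁/V₂ = 19.3/22.64 = 0.85247,
r · ln(z₂/z₀) = ln(z₁/z₀) ⇒ ln z₀ = (ln z₁ − r·ln z₂)/(1 − r)
ln z₀ = (3.78646 − 0.85247×5.79909) / 0.14753 = -7.8434
z₀ = exp(-7.8434) = 0.0003923 ft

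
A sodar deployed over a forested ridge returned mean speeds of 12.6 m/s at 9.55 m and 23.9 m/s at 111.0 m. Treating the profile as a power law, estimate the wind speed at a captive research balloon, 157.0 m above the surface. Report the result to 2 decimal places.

26.16 m/s

First find α: α = ln(V₂/V₁)/ln(z₂/z₁) = ln(23.9/12.6)/ln(111.0/9.55) = 0.64018/2.45299 = 0.2610
Extrapolate from 111.0 m to 157.0 m: V₃ = 23.9 × (157.0/111.0)^0.2610 = 23.9 × 1.0947 = 26.1635 m/s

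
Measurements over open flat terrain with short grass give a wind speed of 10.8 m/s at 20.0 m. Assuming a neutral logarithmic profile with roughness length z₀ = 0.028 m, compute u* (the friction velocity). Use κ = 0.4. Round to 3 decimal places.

Log law: V(z) = (u*/κ) · ln(z/z₀) ⇒ u* = κ · V / ln(z/z₀)
u* = 0.4 × 10.8 / ln(20.0/0.028) = 0.4 × 10.8 / 6.5713
   = 4.3200 / 6.5713 = 0.6574 m/s

u* ≈ 0.657 m/s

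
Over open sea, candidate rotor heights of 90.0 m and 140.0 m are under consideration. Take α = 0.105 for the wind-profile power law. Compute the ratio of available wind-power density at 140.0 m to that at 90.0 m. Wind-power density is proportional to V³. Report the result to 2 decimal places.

1.15

Speed ratio: V_B/V_A = (z_B/z_A)^α = (140.0/90.0)^0.105 = (1.5556)^0.105 = 1.04749
Power-density ratio: P_B/P_A = (V_B/V_A)³ = (1.04749)³ = 1.14933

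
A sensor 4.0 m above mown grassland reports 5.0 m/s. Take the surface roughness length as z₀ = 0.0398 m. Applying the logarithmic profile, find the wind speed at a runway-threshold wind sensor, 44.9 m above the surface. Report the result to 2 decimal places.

7.62 m/s

Log law: V(z) ∝ ln(z/z₀), so V₂/V₁ = ln(z₂/z₀) / ln(z₁/z₀).
ln(44.9/0.0398) = 7.0283, ln(4.0/0.0398) = 4.6102
V₂ = 5.0 × 7.0283/4.6102 = 5.0 × 1.5245 = 7.6226 m/s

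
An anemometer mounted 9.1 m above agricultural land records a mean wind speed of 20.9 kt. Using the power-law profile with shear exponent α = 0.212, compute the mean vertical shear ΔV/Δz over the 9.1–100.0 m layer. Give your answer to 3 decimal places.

Power law: V₂ = V₁ · (z₂/z₁)^α = 20.9 × (10.9890)^0.212 = 34.7400 kt
ΔV/Δz = (34.7400 − 20.9)/(100.0 − 9.1) = 13.8400/90.9000 = 0.15225 kt/m

0.152 kt/m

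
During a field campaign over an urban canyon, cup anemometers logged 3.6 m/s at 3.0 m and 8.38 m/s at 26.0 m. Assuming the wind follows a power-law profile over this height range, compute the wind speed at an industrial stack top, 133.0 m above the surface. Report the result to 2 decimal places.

First find α: α = ln(V₂/V₁)/ln(z₂/z₁) = ln(8.38/3.6)/ln(26.0/3.0) = 0.84491/2.15948 = 0.3913
Extrapolate from 26.0 m to 133.0 m: V₃ = 8.38 × (133.0/26.0)^0.3913 = 8.38 × 1.8939 = 15.8708 m/s

15.87 m/s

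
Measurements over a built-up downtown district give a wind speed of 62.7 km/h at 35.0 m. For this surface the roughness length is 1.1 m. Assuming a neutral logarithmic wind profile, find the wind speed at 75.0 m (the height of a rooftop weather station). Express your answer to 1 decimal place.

76.5 km/h

Log law: V(z) ∝ ln(z/z₀), so V₂/V₁ = ln(z₂/z₀) / ln(z₁/z₀).
ln(75.0/1.1) = 4.2222, ln(35.0/1.1) = 3.4600
V₂ = 62.7 × 4.2222/3.4600 = 62.7 × 1.2203 = 76.5109 km/h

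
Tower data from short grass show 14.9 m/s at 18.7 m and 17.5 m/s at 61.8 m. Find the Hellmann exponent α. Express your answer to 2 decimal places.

Power law: V₂/V₁ = (z₂/z₁)^α ⇒ α = ln(V₂/V₁) / ln(z₂/z₁)
α = ln(17.5/14.9) / ln(61.8/18.7) = ln(1.1745) / ln(3.3048)
  = 0.16084 / 1.19538 = 0.13455

α ≈ 0.13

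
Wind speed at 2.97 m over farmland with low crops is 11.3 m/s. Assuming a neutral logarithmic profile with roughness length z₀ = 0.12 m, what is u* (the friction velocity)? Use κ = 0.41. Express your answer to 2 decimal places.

Log law: V(z) = (u*/κ) · ln(z/z₀) ⇒ u* = κ · V / ln(z/z₀)
u* = 0.41 × 11.3 / ln(2.97/0.12) = 0.41 × 11.3 / 3.2088
   = 4.6330 / 3.2088 = 1.4438 m/s

u* ≈ 1.44 m/s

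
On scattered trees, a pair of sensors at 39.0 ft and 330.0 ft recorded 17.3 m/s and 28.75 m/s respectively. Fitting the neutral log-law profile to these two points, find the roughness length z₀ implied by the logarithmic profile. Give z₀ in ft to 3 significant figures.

Log law: V(z) ∝ ln(z/z₀). With r = V₁/V₂ = 17.3/28.75 = 0.60174,
r · ln(z₂/z₀) = ln(z₁/z₀) ⇒ ln z₀ = (ln z₁ − r·ln z₂)/(1 − r)
ln z₀ = (3.66356 − 0.60174×5.79909) / 0.39826 = 0.4370
z₀ = exp(0.4370) = 1.548 ft

z₀ ≈ 1.55 ft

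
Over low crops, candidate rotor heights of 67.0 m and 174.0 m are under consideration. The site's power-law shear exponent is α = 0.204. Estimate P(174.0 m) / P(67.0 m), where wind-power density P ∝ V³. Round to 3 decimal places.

1.793

Speed ratio: V_B/V_A = (z_B/z_A)^α = (174.0/67.0)^0.204 = (2.5970)^0.204 = 1.21493
Power-density ratio: P_B/P_A = (V_B/V_A)³ = (1.21493)³ = 1.79332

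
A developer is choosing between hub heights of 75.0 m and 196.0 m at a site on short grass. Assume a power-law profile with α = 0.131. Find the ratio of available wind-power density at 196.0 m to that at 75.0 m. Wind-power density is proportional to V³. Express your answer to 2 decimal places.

1.46

Speed ratio: V_B/V_A = (z_B/z_A)^α = (196.0/75.0)^0.131 = (2.6133)^0.131 = 1.13410
Power-density ratio: P_B/P_A = (V_B/V_A)³ = (1.13410)³ = 1.45867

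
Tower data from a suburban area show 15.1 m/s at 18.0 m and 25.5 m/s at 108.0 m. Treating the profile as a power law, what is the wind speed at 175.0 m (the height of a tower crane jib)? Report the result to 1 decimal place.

First find α: α = ln(V₂/V₁)/ln(z₂/z₁) = ln(25.5/15.1)/ln(108.0/18.0) = 0.52398/1.79176 = 0.2924
Extrapolate from 108.0 m to 175.0 m: V₃ = 25.5 × (175.0/108.0)^0.2924 = 25.5 × 1.1516 = 29.3657 m/s

29.4 m/s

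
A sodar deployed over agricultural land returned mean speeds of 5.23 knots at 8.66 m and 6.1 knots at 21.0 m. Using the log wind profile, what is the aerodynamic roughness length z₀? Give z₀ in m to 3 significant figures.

Log law: V(z) ∝ ln(z/z₀). With r = V₁/V₂ = 5.23/6.1 = 0.85738,
r · ln(z₂/z₀) = ln(z₁/z₀) ⇒ ln z₀ = (ln z₁ − r·ln z₂)/(1 − r)
ln z₀ = (2.15871 − 0.85738×3.04452) / 0.14262 = -3.1663
z₀ = exp(-3.1663) = 0.04216 m

z₀ ≈ 0.0422 m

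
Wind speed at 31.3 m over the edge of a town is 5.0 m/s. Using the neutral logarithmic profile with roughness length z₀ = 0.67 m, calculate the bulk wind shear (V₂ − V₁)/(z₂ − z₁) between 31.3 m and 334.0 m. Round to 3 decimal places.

Log law: V₂ = V₁ · ln(z₂/z₀)/ln(z₁/z₀) = 5.0 × 6.2116/3.8441 = 8.0794 m/s
ΔV/Δz = (8.0794 − 5.0)/(334.0 − 31.3) = 3.0794/302.7000 = 0.01017 m/s/m

0.010 m/s/m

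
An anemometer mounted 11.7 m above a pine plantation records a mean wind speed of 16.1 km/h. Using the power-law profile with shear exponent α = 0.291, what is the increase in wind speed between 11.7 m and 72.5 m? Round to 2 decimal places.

Power law: V₂ = V₁ · (z₂/z₁)^α = 16.1 × (6.1966)^0.291 = 27.3742 km/h
ΔV = 27.3742 − 16.1 = 11.2742 km/h

11.27 km/h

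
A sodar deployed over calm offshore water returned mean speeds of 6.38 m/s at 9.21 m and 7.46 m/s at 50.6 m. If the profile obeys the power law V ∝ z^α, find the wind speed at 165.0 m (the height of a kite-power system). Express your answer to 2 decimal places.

First find α: α = ln(V₂/V₁)/ln(z₂/z₁) = ln(7.46/6.38)/ln(50.6/9.21) = 0.15639/1.70366 = 0.0918
Extrapolate from 50.6 m to 165.0 m: V₃ = 7.46 × (165.0/50.6)^0.0918 = 7.46 × 1.1146 = 8.3150 m/s

8.31 m/s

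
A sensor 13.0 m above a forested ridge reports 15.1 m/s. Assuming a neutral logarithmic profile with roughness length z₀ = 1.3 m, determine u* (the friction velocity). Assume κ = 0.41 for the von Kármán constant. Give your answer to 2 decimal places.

u* ≈ 2.69 m/s

Log law: V(z) = (u*/κ) · ln(z/z₀) ⇒ u* = κ · V / ln(z/z₀)
u* = 0.41 × 15.1 / ln(13.0/1.3) = 0.41 × 15.1 / 2.3026
   = 6.1910 / 2.3026 = 2.6887 m/s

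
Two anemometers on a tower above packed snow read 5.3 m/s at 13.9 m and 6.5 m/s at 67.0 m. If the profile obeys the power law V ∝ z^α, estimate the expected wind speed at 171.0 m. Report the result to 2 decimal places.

First find α: α = ln(V₂/V₁)/ln(z₂/z₁) = ln(6.5/5.3)/ln(67.0/13.9) = 0.20410/1.57280 = 0.1298
Extrapolate from 67.0 m to 171.0 m: V₃ = 6.5 × (171.0/67.0)^0.1298 = 6.5 × 1.1293 = 7.3404 m/s

7.34 m/s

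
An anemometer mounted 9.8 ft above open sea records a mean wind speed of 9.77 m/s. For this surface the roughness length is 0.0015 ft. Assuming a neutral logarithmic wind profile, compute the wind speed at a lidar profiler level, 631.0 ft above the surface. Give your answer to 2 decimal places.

14.40 m/s

Log law: V(z) ∝ ln(z/z₀), so V₂/V₁ = ln(z₂/z₀) / ln(z₁/z₀).
ln(631.0/0.0015) = 12.9496, ln(9.8/0.0015) = 8.7847
V₂ = 9.77 × 12.9496/8.7847 = 9.77 × 1.4741 = 14.4021 m/s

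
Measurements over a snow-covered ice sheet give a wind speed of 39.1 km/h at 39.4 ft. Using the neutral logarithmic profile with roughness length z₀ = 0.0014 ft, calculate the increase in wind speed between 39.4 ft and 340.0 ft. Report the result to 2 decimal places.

8.23 km/h

Log law: V₂ = V₁ · ln(z₂/z₀)/ln(z₁/z₀) = 39.1 × 12.4002/10.2450 = 47.3252 km/h
ΔV = 47.3252 − 39.1 = 8.2252 km/h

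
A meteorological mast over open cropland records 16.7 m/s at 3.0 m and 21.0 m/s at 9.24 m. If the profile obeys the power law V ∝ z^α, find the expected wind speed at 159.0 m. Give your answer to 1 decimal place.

37.5 m/s

First find α: α = ln(V₂/V₁)/ln(z₂/z₁) = ln(21.0/16.7)/ln(9.24/3.0) = 0.22911/1.12493 = 0.2037
Extrapolate from 9.24 m to 159.0 m: V₃ = 21.0 × (159.0/9.24)^0.2037 = 21.0 × 1.7852 = 37.4886 m/s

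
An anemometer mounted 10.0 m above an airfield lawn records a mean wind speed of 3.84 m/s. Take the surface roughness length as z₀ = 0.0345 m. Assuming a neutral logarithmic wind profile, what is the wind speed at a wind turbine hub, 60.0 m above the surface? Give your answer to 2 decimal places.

5.05 m/s

Log law: V(z) ∝ ln(z/z₀), so V₂/V₁ = ln(z₂/z₀) / ln(z₁/z₀).
ln(60.0/0.0345) = 7.4611, ln(10.0/0.0345) = 5.6694
V₂ = 3.84 × 7.4611/5.6694 = 3.84 × 1.3160 = 5.0536 m/s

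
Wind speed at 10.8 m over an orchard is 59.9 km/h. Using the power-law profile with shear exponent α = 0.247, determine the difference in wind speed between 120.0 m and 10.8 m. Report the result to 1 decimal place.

48.7 km/h

Power law: V₂ = V₁ · (z₂/z₁)^α = 59.9 × (11.1111)^0.247 = 108.5748 km/h
ΔV = 108.5748 − 59.9 = 48.6748 km/h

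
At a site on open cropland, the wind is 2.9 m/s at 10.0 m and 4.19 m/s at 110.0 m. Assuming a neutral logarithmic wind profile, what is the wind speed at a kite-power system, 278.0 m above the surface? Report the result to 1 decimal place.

Log law: V ∝ ln(z/z₀). From the pair, with r = V₁/V₂ = 0.69212,
ln z₀ = (ln z₁ − r·ln z₂)/(1 − r) = (2.3026 − 0.69212×4.7005)/0.30788 = -3.0880 → z₀ = 0.04559 m
V₃ = V₁ · ln(z₃/z₀)/ln(z₁/z₀) = 2.9 × 8.7157/5.3906 = 4.6888 m/s

4.7 m/s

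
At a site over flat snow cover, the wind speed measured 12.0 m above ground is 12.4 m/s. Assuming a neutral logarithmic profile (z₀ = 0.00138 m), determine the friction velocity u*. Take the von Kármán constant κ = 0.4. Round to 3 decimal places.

Log law: V(z) = (u*/κ) · ln(z/z₀) ⇒ u* = κ · V / ln(z/z₀)
u* = 0.4 × 12.4 / ln(12.0/0.00138) = 0.4 × 12.4 / 9.0706
   = 4.9600 / 9.0706 = 0.5468 m/s

u* ≈ 0.547 m/s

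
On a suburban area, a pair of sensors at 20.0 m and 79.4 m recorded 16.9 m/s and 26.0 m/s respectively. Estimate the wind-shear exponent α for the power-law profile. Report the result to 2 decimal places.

Power law: V₂/V₁ = (z₂/z₁)^α ⇒ α = ln(V₂/V₁) / ln(z₂/z₁)
α = ln(26.0/16.9) / ln(79.4/20.0) = ln(1.5385) / ln(3.9700)
  = 0.43078 / 1.37877 = 0.31244

α ≈ 0.31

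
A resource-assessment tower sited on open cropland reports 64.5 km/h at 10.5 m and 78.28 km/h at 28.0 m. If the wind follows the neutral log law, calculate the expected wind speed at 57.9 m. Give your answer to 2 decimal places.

Log law: V ∝ ln(z/z₀). From the pair, with r = V₁/V₂ = 0.82397,
ln z₀ = (ln z₁ − r·ln z₂)/(1 − r) = (2.3514 − 0.82397×3.3322)/0.17603 = -2.2396 → z₀ = 0.1065 m
V₃ = V₁ · ln(z₃/z₀)/ln(z₁/z₀) = 64.5 × 6.2983/4.5910 = 88.4870 km/h

88.49 km/h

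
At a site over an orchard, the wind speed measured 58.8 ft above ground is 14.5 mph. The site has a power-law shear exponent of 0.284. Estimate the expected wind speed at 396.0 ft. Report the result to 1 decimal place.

Power-law profile: V₂ = V₁ · (z₂/z₁)^α
V₂ = 14.5 × (396.0/58.8)^0.284 = 14.5 × (6.7347)^0.284
    = 14.5 × 1.7189 = 24.9236 mph

24.9 mph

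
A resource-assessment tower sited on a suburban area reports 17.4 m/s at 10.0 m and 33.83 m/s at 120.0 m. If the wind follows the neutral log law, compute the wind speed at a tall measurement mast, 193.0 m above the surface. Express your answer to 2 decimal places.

Log law: V ∝ ln(z/z₀). From the pair, with r = V₁/V₂ = 0.51434,
ln z₀ = (ln z₁ − r·ln z₂)/(1 − r) = (2.3026 − 0.51434×4.7875)/0.48566 = -0.3290 → z₀ = 0.7196 m
V₃ = V₁ · ln(z₃/z₀)/ln(z₁/z₀) = 17.4 × 5.5917/2.6316 = 36.9720 m/s

36.97 m/s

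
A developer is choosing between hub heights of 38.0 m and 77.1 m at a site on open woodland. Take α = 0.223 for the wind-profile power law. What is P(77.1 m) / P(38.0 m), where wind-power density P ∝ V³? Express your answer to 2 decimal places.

1.61

Speed ratio: V_B/V_A = (z_B/z_A)^α = (77.1/38.0)^0.223 = (2.0289)^0.223 = 1.17090
Power-density ratio: P_B/P_A = (V_B/V_A)³ = (1.17090)³ = 1.60533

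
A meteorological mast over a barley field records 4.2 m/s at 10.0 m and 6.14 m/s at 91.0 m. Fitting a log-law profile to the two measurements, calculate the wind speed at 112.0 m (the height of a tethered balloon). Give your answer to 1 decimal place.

Log law: V ∝ ln(z/z₀). From the pair, with r = V₁/V₂ = 0.68404,
ln z₀ = (ln z₁ − r·ln z₂)/(1 − r) = (2.3026 − 0.68404×4.5109)/0.31596 = -2.4782 → z₀ = 0.08389 m
V₃ = V₁ · ln(z₃/z₀)/ln(z₁/z₀) = 4.2 × 7.1967/4.7808 = 6.3224 m/s

6.3 m/s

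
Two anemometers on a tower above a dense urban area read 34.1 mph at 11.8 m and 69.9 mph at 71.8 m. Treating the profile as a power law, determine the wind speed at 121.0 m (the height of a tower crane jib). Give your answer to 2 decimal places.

First find α: α = ln(V₂/V₁)/ln(z₂/z₁) = ln(69.9/34.1)/ln(71.8/11.8) = 0.71777/1.80578 = 0.3975
Extrapolate from 71.8 m to 121.0 m: V₃ = 69.9 × (121.0/71.8)^0.3975 = 69.9 × 1.2305 = 86.0144 mph

86.01 mph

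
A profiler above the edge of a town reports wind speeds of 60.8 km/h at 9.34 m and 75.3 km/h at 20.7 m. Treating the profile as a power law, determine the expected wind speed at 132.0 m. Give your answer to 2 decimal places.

123.89 km/h

First find α: α = ln(V₂/V₁)/ln(z₂/z₁) = ln(75.3/60.8)/ln(20.7/9.34) = 0.21389/0.79583 = 0.2688
Extrapolate from 20.7 m to 132.0 m: V₃ = 75.3 × (132.0/20.7)^0.2688 = 75.3 × 1.6453 = 123.8922 km/h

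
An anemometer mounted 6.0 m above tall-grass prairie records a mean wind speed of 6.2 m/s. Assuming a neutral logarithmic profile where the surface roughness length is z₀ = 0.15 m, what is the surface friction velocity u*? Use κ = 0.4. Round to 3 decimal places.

u* ≈ 0.672 m/s

Log law: V(z) = (u*/κ) · ln(z/z₀) ⇒ u* = κ · V / ln(z/z₀)
u* = 0.4 × 6.2 / ln(6.0/0.15) = 0.4 × 6.2 / 3.6889
   = 2.4800 / 3.6889 = 0.6723 m/s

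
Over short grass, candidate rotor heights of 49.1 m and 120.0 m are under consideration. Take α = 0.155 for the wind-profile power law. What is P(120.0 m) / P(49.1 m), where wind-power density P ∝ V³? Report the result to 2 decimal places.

Speed ratio: V_B/V_A = (z_B/z_A)^α = (120.0/49.1)^0.155 = (2.4440)^0.155 = 1.14856
Power-density ratio: P_B/P_A = (V_B/V_A)³ = (1.14856)³ = 1.51519

1.52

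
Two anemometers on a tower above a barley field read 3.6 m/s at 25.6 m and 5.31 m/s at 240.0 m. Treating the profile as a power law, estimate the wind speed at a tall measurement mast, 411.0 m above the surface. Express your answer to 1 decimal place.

First find α: α = ln(V₂/V₁)/ln(z₂/z₁) = ln(5.31/3.6)/ln(240.0/25.6) = 0.38866/2.23805 = 0.1737
Extrapolate from 240.0 m to 411.0 m: V₃ = 5.31 × (411.0/240.0)^0.1737 = 5.31 × 1.0979 = 5.8300 m/s

5.8 m/s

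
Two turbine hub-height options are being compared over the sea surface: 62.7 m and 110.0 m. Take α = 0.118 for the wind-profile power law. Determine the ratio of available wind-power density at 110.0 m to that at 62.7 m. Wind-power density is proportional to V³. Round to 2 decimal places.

1.22

Speed ratio: V_B/V_A = (z_B/z_A)^α = (110.0/62.7)^0.118 = (1.7544)^0.118 = 1.06858
Power-density ratio: P_B/P_A = (V_B/V_A)³ = (1.06858)³ = 1.22017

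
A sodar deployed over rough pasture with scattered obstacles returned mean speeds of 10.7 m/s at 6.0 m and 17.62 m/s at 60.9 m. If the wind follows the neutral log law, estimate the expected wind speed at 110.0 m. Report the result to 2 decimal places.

Log law: V ∝ ln(z/z₀). From the pair, with r = V₁/V₂ = 0.60726,
ln z₀ = (ln z₁ − r·ln z₂)/(1 − r) = (1.7918 − 0.60726×4.1092)/0.39274 = -1.7916 → z₀ = 0.1667 m
V₃ = V₁ · ln(z₃/z₀)/ln(z₁/z₀) = 10.7 × 6.4921/3.5834 = 19.3855 m/s

19.39 m/s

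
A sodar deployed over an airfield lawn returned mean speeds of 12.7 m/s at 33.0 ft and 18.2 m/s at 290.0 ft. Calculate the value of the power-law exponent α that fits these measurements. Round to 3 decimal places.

α ≈ 0.166

Power law: V₂/V₁ = (z₂/z₁)^α ⇒ α = ln(V₂/V₁) / ln(z₂/z₁)
α = ln(18.2/12.7) / ln(290.0/33.0) = ln(1.4331) / ln(8.7879)
  = 0.35982 / 2.17337 = 0.16556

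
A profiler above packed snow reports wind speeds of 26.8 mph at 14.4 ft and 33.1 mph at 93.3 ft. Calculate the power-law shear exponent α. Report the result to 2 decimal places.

α ≈ 0.11

Power law: V₂/V₁ = (z₂/z₁)^α ⇒ α = ln(V₂/V₁) / ln(z₂/z₁)
α = ln(33.1/26.8) / ln(93.3/14.4) = ln(1.2351) / ln(6.4792)
  = 0.21113 / 1.86859 = 0.11299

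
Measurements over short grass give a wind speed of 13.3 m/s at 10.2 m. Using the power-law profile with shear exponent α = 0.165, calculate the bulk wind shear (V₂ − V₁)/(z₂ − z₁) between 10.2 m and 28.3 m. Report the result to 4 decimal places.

0.1348 m/s/m

Power law: V₂ = V₁ · (z₂/z₁)^α = 13.3 × (2.7745)^0.165 = 15.7390 m/s
ΔV/Δz = (15.7390 − 13.3)/(28.3 − 10.2) = 2.4390/18.1000 = 0.13475 m/s/m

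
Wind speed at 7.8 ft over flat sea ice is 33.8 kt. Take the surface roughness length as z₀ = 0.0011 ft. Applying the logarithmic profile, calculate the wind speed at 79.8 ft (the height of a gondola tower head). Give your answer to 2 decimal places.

Log law: V(z) ∝ ln(z/z₀), so V₂/V₁ = ln(z₂/z₀) / ln(z₁/z₀).
ln(79.8/0.0011) = 11.1920, ln(7.8/0.0011) = 8.8666
V₂ = 33.8 × 11.1920/8.8666 = 33.8 × 1.2623 = 42.6646 kt

42.66 kt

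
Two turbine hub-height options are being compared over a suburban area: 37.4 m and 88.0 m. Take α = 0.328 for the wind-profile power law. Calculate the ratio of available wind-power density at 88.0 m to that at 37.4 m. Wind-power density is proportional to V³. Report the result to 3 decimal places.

Speed ratio: V_B/V_A = (z_B/z_A)^α = (88.0/37.4)^0.328 = (2.3529)^0.328 = 1.32400
Power-density ratio: P_B/P_A = (V_B/V_A)³ = (1.32400)³ = 2.32095

2.321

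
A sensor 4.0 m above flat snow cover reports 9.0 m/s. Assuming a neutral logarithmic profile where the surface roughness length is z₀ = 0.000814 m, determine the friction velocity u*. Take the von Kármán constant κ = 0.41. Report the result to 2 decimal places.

u* ≈ 0.43 m/s

Log law: V(z) = (u*/κ) · ln(z/z₀) ⇒ u* = κ · V / ln(z/z₀)
u* = 0.41 × 9.0 / ln(4.0/0.000814) = 0.41 × 9.0 / 8.4998
   = 3.6900 / 8.4998 = 0.4341 m/s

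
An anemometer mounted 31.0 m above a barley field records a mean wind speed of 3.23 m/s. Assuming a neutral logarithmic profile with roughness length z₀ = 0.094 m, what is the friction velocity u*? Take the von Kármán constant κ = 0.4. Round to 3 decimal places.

Log law: V(z) = (u*/κ) · ln(z/z₀) ⇒ u* = κ · V / ln(z/z₀)
u* = 0.4 × 3.23 / ln(31.0/0.094) = 0.4 × 3.23 / 5.7984
   = 1.2920 / 5.7984 = 0.2228 m/s

u* ≈ 0.223 m/s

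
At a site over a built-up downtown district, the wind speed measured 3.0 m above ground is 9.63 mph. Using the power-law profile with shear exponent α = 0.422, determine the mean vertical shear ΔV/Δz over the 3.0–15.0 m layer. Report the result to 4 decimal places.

Power law: V₂ = V₁ · (z₂/z₁)^α = 9.63 × (5.0000)^0.422 = 18.9929 mph
ΔV/Δz = (18.9929 − 9.63)/(15.0 − 3.0) = 9.3629/12.0000 = 0.78024 mph/m

0.7802 mph/m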